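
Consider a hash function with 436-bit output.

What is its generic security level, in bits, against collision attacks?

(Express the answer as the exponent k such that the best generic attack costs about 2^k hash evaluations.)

Step 1: The hash has a 436-bit output.
Step 2: Collision resistance means it should be infeasible to find any x != y with h(x) = h(y).
By the birthday bound, a generic collision search succeeds after about sqrt(2^436) = 2^(436/2) = 2^218 evaluations.
Step 3: Security level = 218 bits.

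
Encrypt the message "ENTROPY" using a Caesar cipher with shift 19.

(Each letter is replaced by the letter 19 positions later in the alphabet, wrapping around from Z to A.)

Step 1: For each letter, shift forward by 19 positions (mod 26).
  E (position 4) -> position (4+19) mod 26 = 23 -> X
  N (position 13) -> position (13+19) mod 26 = 6 -> G
  T (position 19) -> position (19+19) mod 26 = 12 -> M
  R (position 17) -> position (17+19) mod 26 = 10 -> K
  O (position 14) -> position (14+19) mod 26 = 7 -> H
  P (position 15) -> position (15+19) mod 26 = 8 -> I
  Y (position 24) -> position (24+19) mod 26 = 17 -> R
Result: XGMKHIR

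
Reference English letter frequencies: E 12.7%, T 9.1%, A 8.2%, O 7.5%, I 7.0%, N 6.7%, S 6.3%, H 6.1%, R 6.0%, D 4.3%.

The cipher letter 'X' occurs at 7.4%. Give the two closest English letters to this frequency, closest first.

Step 1: Observed frequency of 'X' is 7.4%.
Step 2: Compute distances to each reference frequency and sort:
  O (7.5%): difference = 0.1% <-- BEST
  I (7.0%): difference = 0.4% <-- RUNNER-UP
  N (6.7%): difference = 0.7%
  A (8.2%): difference = 0.8%
  S (6.3%): difference = 1.1%
Step 3: Most likely is 'O' (7.5%, diff 0.1%); second most likely is 'I' (7.0%, diff 0.4%).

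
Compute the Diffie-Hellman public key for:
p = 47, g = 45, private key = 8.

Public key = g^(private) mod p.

Step 1: A = g^a mod p = 45^8 mod 47.
  45^1 mod 47 = 45
  45^2 mod 47 = (45 * 45) mod 47 = 4
  45^3 mod 47 = (4 * 45) mod 47 = 39
  45^4 mod 47 = (39 * 45) mod 47 = 16
  45^5 mod 47 = (16 * 45) mod 47 = 15
  45^6 mod 47 = (15 * 45) mod 47 = 17
  45^7 mod 47 = (17 * 45) mod 47 = 13
  45^8 mod 47 = (13 * 45) mod 47 = 21
Result: A = 21.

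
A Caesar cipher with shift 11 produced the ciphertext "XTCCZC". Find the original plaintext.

Step 1: Reverse the shift by subtracting 11 from each letter position.
  X (position 23) -> position (23-11) mod 26 = 12 -> M
  T (position 19) -> position (19-11) mod 26 = 8 -> I
  C (position 2) -> position (2-11) mod 26 = 17 -> R
  C (position 2) -> position (2-11) mod 26 = 17 -> R
  Z (position 25) -> position (25-11) mod 26 = 14 -> O
  C (position 2) -> position (2-11) mod 26 = 17 -> R
Decrypted message: MIRROR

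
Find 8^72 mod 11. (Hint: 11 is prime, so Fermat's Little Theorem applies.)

Step 1: Since 11 is prime, by Fermat's Little Theorem: 8^10 = 1 (mod 11).
Step 2: Reduce exponent: 72 mod 10 = 2.
Step 3: So 8^72 = 8^2 (mod 11).
Step 4: 8^2 mod 11 = 9.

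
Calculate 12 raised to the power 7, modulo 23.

Step 1: Compute 12^7 mod 23 step by step, reducing modulo 23 at each step.
  12^1 mod 23 = 12
  12^2 mod 23 = (12 * 12) mod 23 = 6
  12^3 mod 23 = (6 * 12) mod 23 = 3
  12^4 mod 23 = (3 * 12) mod 23 = 13
  12^5 mod 23 = (13 * 12) mod 23 = 18
  12^6 mod 23 = (18 * 12) mod 23 = 9
  12^7 mod 23 = (9 * 12) mod 23 = 16
Step 2: Result = 16.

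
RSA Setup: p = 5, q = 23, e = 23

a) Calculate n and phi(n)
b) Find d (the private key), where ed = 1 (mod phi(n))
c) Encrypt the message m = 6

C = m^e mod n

Step 1: n = 5 * 23 = 115.
Step 2: phi(n) = (5-1)(23-1) = 4 * 22 = 88.
Step 3: Find d = 23^(-1) mod 88 = 23.
  Verify: 23 * 23 = 529 = 1 (mod 88).
Step 4: C = 6^23 mod 115 = 6.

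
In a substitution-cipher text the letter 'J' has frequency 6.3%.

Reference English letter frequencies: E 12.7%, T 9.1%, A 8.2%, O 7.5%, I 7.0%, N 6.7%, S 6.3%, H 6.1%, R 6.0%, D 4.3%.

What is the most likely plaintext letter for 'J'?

Step 1: The observed frequency is 6.3%.
Step 2: Compare with English frequencies:
  E: 12.7% (difference: 6.4%)
  T: 9.1% (difference: 2.8%)
  A: 8.2% (difference: 1.9%)
  O: 7.5% (difference: 1.2%)
  I: 7.0% (difference: 0.7%)
  N: 6.7% (difference: 0.4%)
  S: 6.3% (difference: 0.0%) <-- closest
  H: 6.1% (difference: 0.2%)
  R: 6.0% (difference: 0.3%)
  D: 4.3% (difference: 2.0%)
Step 3: 'J' most likely represents 'S' (frequency 6.3%).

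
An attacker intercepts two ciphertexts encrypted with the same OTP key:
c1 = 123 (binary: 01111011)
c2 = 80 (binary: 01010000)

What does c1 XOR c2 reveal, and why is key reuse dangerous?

Step 1: c1 XOR c2 = (m1 XOR k) XOR (m2 XOR k).
Step 2: By XOR associativity/commutativity: = m1 XOR m2 XOR k XOR k = m1 XOR m2.
Step 3: 01111011 XOR 01010000 = 00101011 = 43.
Step 4: The key cancels out! An attacker learns m1 XOR m2 = 43, revealing the relationship between plaintexts.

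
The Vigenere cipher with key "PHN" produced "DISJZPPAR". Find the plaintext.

Step 1: Extend key: PHNPHNPHN
Step 2: Decrypt each letter (c - k) mod 26:
  D(3) - P(15) = (3-15) mod 26 = 14 = O
  I(8) - H(7) = (8-7) mod 26 = 1 = B
  S(18) - N(13) = (18-13) mod 26 = 5 = F
  J(9) - P(15) = (9-15) mod 26 = 20 = U
  Z(25) - H(7) = (25-7) mod 26 = 18 = S
  P(15) - N(13) = (15-13) mod 26 = 2 = C
  P(15) - P(15) = (15-15) mod 26 = 0 = A
  A(0) - H(7) = (0-7) mod 26 = 19 = T
  R(17) - N(13) = (17-13) mod 26 = 4 = E
Plaintext: OBFUSCATE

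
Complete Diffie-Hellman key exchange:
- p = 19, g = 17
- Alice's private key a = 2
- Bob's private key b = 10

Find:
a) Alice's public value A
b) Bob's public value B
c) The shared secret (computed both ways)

Step 1: A = g^a mod p = 17^2 mod 19 = 4.
Step 2: B = g^b mod p = 17^10 mod 19 = 17.
Step 3: Alice computes s = B^a mod p = 17^2 mod 19 = 4.
Step 4: Bob computes s = A^b mod p = 4^10 mod 19 = 4.
Both sides agree: shared secret = 4.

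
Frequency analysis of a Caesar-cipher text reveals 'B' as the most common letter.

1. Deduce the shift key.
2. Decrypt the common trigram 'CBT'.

Step 1: In English, 'E' is the most frequent letter (12.7%).
Step 2: The most frequent ciphertext letter is 'B' (position 1).
Step 3: Shift = (1 - 4) mod 26 = 23.
Step 4: Decrypt 'CBT' by shifting back 23:
  C -> F
  B -> E
  T -> W
Step 5: 'CBT' decrypts to 'FEW'.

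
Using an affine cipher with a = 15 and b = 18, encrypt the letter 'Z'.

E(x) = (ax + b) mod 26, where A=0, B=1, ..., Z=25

Step 1: Convert 'Z' to number: x = 25.
Step 2: E(25) = (15 * 25 + 18) mod 26 = 393 mod 26 = 3.
Step 3: Convert 3 back to letter: D.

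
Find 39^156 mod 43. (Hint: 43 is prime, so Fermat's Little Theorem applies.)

Step 1: Since 43 is prime, by Fermat's Little Theorem: 39^42 = 1 (mod 43).
Step 2: Reduce exponent: 156 mod 42 = 30.
Step 3: So 39^156 = 39^30 (mod 43).
Step 4: 39^30 mod 43 = 16.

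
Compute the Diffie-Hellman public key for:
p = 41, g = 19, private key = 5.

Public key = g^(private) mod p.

Step 1: A = g^a mod p = 19^5 mod 41.
  19^1 mod 41 = 19
  19^2 mod 41 = (19 * 19) mod 41 = 33
  19^3 mod 41 = (33 * 19) mod 41 = 12
  19^4 mod 41 = (12 * 19) mod 41 = 23
  19^5 mod 41 = (23 * 19) mod 41 = 27
Result: A = 27.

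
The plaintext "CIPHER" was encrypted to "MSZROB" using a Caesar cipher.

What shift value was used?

Step 1: Compare first letters: C (position 2) -> M (position 12).
Step 2: Shift = (12 - 2) mod 26 = 10.
The shift value is 10.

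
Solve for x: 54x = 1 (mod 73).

Step 1: We need x such that 54 * x = 1 (mod 73).
Step 2: Using the extended Euclidean algorithm or trial:
  54 * 23 = 1242 = 17 * 73 + 1.
Step 3: Since 1242 mod 73 = 1, the inverse is x = 23.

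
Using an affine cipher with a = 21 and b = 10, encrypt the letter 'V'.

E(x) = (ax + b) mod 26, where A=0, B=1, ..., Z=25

Step 1: Convert 'V' to number: x = 21.
Step 2: E(21) = (21 * 21 + 10) mod 26 = 451 mod 26 = 9.
Step 3: Convert 9 back to letter: J.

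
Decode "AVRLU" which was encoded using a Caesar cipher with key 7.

Step 1: Reverse the shift by subtracting 7 from each letter position.
  A (position 0) -> position (0-7) mod 26 = 19 -> T
  V (position 21) -> position (21-7) mod 26 = 14 -> O
  R (position 17) -> position (17-7) mod 26 = 10 -> K
  L (position 11) -> position (11-7) mod 26 = 4 -> E
  U (position 20) -> position (20-7) mod 26 = 13 -> N
Decrypted message: TOKEN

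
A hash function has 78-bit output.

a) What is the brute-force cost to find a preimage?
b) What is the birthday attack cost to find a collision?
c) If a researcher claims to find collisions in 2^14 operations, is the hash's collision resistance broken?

Step 1: Preimage resistance requires brute-force of 2^78 operations.
Step 2: Collision resistance (birthday bound) = 2^(78/2) = 2^39.
Step 3: The claimed attack costs 2^14 operations.
Step 4: Since 2^14 < 2^39, the claimed attack beats the generic birthday bound, so collision resistance is broken.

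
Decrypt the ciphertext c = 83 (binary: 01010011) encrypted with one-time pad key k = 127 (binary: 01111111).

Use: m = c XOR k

Step 1: XOR ciphertext with key:
  Ciphertext: 01010011
  Key:        01111111
  XOR:        00101100
Step 2: Plaintext = 00101100 = 44 in decimal.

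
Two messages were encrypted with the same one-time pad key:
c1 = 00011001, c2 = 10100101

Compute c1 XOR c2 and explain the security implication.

Step 1: c1 XOR c2 = (m1 XOR k) XOR (m2 XOR k).
Step 2: By XOR associativity/commutativity: = m1 XOR m2 XOR k XOR k = m1 XOR m2.
Step 3: 00011001 XOR 10100101 = 10111100 = 188.
Step 4: The key cancels out! An attacker learns m1 XOR m2 = 188, revealing the relationship between plaintexts.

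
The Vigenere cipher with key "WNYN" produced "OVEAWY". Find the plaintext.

Step 1: Extend key: WNYNWN
Step 2: Decrypt each letter (c - k) mod 26:
  O(14) - W(22) = (14-22) mod 26 = 18 = S
  V(21) - N(13) = (21-13) mod 26 = 8 = I
  E(4) - Y(24) = (4-24) mod 26 = 6 = G
  A(0) - N(13) = (0-13) mod 26 = 13 = N
  W(22) - W(22) = (22-22) mod 26 = 0 = A
  Y(24) - N(13) = (24-13) mod 26 = 11 = L
Plaintext: SIGNAL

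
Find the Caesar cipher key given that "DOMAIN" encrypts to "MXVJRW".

Step 1: Compare first letters: D (position 3) -> M (position 12).
Step 2: Shift = (12 - 3) mod 26 = 9.
The shift value is 9.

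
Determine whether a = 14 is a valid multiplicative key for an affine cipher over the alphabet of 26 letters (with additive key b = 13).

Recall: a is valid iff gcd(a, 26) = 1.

Step 1: Compute gcd(14, 26).
Step 2: gcd(14, 26) = 2.
Since gcd = 2 != 1, 14 shares a common factor with 26, so it cannot be used.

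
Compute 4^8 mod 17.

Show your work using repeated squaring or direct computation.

Step 1: Compute 4^8 mod 17 step by step, reducing modulo 17 at each step.
  4^1 mod 17 = 4
  4^2 mod 17 = (4 * 4) mod 17 = 16
  4^3 mod 17 = (16 * 4) mod 17 = 13
  4^4 mod 17 = (13 * 4) mod 17 = 1
  4^5 mod 17 = (1 * 4) mod 17 = 4
  4^6 mod 17 = (4 * 4) mod 17 = 16
  4^7 mod 17 = (16 * 4) mod 17 = 13
  4^8 mod 17 = (13 * 4) mod 17 = 1
Step 2: Result = 1.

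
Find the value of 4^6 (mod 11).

Step 1: Compute 4^6 mod 11 step by step, reducing modulo 11 at each step.
  4^1 mod 11 = 4
  4^2 mod 11 = (4 * 4) mod 11 = 5
  4^3 mod 11 = (5 * 4) mod 11 = 9
  4^4 mod 11 = (9 * 4) mod 11 = 3
  4^5 mod 11 = (3 * 4) mod 11 = 1
  4^6 mod 11 = (1 * 4) mod 11 = 4
Step 2: Result = 4.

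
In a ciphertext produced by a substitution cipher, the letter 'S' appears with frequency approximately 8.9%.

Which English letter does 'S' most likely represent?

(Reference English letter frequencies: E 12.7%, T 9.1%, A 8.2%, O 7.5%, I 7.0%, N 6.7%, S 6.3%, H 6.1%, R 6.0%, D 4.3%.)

Step 1: The observed frequency is 8.9%.
Step 2: Compare with English frequencies:
  E: 12.7% (difference: 3.8%)
  T: 9.1% (difference: 0.2%) <-- closest
  A: 8.2% (difference: 0.7%)
  O: 7.5% (difference: 1.4%)
  I: 7.0% (difference: 1.9%)
  N: 6.7% (difference: 2.2%)
  S: 6.3% (difference: 2.6%)
  H: 6.1% (difference: 2.8%)
  R: 6.0% (difference: 2.9%)
  D: 4.3% (difference: 4.6%)
Step 3: 'S' most likely represents 'T' (frequency 9.1%).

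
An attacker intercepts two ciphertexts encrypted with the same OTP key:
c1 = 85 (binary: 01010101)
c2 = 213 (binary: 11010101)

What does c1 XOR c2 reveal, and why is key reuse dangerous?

Step 1: c1 XOR c2 = (m1 XOR k) XOR (m2 XOR k).
Step 2: By XOR associativity/commutativity: = m1 XOR m2 XOR k XOR k = m1 XOR m2.
Step 3: 01010101 XOR 11010101 = 10000000 = 128.
Step 4: The key cancels out! An attacker learns m1 XOR m2 = 128, revealing the relationship between plaintexts.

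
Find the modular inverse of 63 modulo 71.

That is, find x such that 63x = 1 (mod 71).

Step 1: We need x such that 63 * x = 1 (mod 71).
Step 2: Using the extended Euclidean algorithm or trial:
  63 * 62 = 3906 = 55 * 71 + 1.
Step 3: Since 3906 mod 71 = 1, the inverse is x = 62.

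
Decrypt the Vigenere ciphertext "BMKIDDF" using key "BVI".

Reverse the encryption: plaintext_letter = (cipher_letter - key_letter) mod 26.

Step 1: Extend key: BVIBVIB
Step 2: Decrypt each letter (c - k) mod 26:
  B(1) - B(1) = (1-1) mod 26 = 0 = A
  M(12) - V(21) = (12-21) mod 26 = 17 = R
  K(10) - I(8) = (10-8) mod 26 = 2 = C
  I(8) - B(1) = (8-1) mod 26 = 7 = H
  D(3) - V(21) = (3-21) mod 26 = 8 = I
  D(3) - I(8) = (3-8) mod 26 = 21 = V
  F(5) - B(1) = (5-1) mod 26 = 4 = E
Plaintext: ARCHIVE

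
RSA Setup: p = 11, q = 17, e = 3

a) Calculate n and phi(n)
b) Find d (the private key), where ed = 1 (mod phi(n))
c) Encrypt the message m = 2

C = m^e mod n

Step 1: n = 11 * 17 = 187.
Step 2: phi(n) = (11-1)(17-1) = 10 * 16 = 160.
Step 3: Find d = 3^(-1) mod 160 = 107.
  Verify: 3 * 107 = 321 = 1 (mod 160).
Step 4: C = 2^3 mod 187 = 8.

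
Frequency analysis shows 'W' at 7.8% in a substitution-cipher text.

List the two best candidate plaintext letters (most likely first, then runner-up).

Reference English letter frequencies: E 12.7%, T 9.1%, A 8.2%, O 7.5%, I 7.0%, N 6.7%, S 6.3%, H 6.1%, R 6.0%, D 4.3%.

Step 1: Observed frequency of 'W' is 7.8%.
Step 2: Compute distances to each reference frequency and sort:
  O (7.5%): difference = 0.3% <-- BEST
  A (8.2%): difference = 0.4% <-- RUNNER-UP
  I (7.0%): difference = 0.8%
  N (6.7%): difference = 1.1%
  T (9.1%): difference = 1.3%
Step 3: Most likely is 'O' (7.5%, diff 0.3%); second most likely is 'A' (8.2%, diff 0.4%).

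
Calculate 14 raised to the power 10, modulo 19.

Step 1: Compute 14^10 mod 19 step by step, reducing modulo 19 at each step.
  14^1 mod 19 = 14
  14^2 mod 19 = (14 * 14) mod 19 = 6
  14^3 mod 19 = (6 * 14) mod 19 = 8
  14^4 mod 19 = (8 * 14) mod 19 = 17
  14^5 mod 19 = (17 * 14) mod 19 = 10
  14^6 mod 19 = (10 * 14) mod 19 = 7
  14^7 mod 19 = (7 * 14) mod 19 = 3
  14^8 mod 19 = (3 * 14) mod 19 = 4
  14^9 mod 19 = (4 * 14) mod 19 = 18
  14^10 mod 19 = (18 * 14) mod 19 = 5
Step 2: Result = 5.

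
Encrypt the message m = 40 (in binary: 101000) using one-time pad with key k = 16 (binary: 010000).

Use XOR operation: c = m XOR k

Step 1: Write out the XOR operation bit by bit:
  Message: 101000
  Key:     010000
  XOR:     111000
Step 2: Convert to decimal: 111000 = 56.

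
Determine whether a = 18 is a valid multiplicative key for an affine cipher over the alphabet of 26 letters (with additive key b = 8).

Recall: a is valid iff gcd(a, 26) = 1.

Step 1: Compute gcd(18, 26).
Step 2: gcd(18, 26) = 2.
Since gcd = 2 != 1, 18 shares a common factor with 26, so it cannot be used.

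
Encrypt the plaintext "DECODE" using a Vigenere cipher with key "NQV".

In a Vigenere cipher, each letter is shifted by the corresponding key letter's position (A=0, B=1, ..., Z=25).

Step 1: Repeat key to match plaintext length:
  Plaintext: DECODE
  Key:       NQVNQV
Step 2: Encrypt each letter:
  D(3) + N(13) = (3+13) mod 26 = 16 = Q
  E(4) + Q(16) = (4+16) mod 26 = 20 = U
  C(2) + V(21) = (2+21) mod 26 = 23 = X
  O(14) + N(13) = (14+13) mod 26 = 1 = B
  D(3) + Q(16) = (3+16) mod 26 = 19 = T
  E(4) + V(21) = (4+21) mod 26 = 25 = Z
Ciphertext: QUXBTZ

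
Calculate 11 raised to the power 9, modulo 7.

Step 1: Compute 11^9 mod 7 step by step, reducing modulo 7 at each step.
  11^1 mod 7 = 4
  11^2 mod 7 = (4 * 11) mod 7 = 2
  11^3 mod 7 = (2 * 11) mod 7 = 1
  11^4 mod 7 = (1 * 11) mod 7 = 4
  11^5 mod 7 = (4 * 11) mod 7 = 2
  11^6 mod 7 = (2 * 11) mod 7 = 1
  11^7 mod 7 = (1 * 11) mod 7 = 4
  11^8 mod 7 = (4 * 11) mod 7 = 2
  11^9 mod 7 = (2 * 11) mod 7 = 1
Step 2: Result = 1.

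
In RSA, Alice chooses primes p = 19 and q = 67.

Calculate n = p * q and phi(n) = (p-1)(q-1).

Step 1: n = p * q = 19 * 67 = 1273.
Step 2: phi(n) = (p-1)(q-1) = 18 * 66 = 1188.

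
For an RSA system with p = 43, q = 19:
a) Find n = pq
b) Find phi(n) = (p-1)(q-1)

Step 1: n = p * q = 43 * 19 = 817.
Step 2: phi(n) = (p-1)(q-1) = 42 * 18 = 756.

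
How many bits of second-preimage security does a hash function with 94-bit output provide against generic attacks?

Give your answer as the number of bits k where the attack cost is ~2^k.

Step 1: The hash has a 94-bit output.
Step 2: Second-preimage resistance means: given a specific input x, it should be infeasible to find a different y with h(y) = h(x).
With a 94-bit output, a generic search for a second preimage costs about 2^94 evaluations (each trial matches the fixed target with probability 2^-94).
Step 3: Security level = 94 bits.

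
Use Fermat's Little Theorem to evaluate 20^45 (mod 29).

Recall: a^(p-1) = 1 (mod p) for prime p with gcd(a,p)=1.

Step 1: Since 29 is prime, by Fermat's Little Theorem: 20^28 = 1 (mod 29).
Step 2: Reduce exponent: 45 mod 28 = 17.
Step 3: So 20^45 = 20^17 (mod 29).
Step 4: 20^17 mod 29 = 25.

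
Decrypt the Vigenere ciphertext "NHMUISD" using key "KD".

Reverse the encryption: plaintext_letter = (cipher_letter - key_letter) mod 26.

Step 1: Extend key: KDKDKDK
Step 2: Decrypt each letter (c - k) mod 26:
  N(13) - K(10) = (13-10) mod 26 = 3 = D
  H(7) - D(3) = (7-3) mod 26 = 4 = E
  M(12) - K(10) = (12-10) mod 26 = 2 = C
  U(20) - D(3) = (20-3) mod 26 = 17 = R
  I(8) - K(10) = (8-10) mod 26 = 24 = Y
  S(18) - D(3) = (18-3) mod 26 = 15 = P
  D(3) - K(10) = (3-10) mod 26 = 19 = T
Plaintext: DECRYPT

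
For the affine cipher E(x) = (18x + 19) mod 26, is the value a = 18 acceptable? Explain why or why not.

Step 1: Compute gcd(18, 26).
Step 2: gcd(18, 26) = 2.
Since gcd = 2 != 1, 18 shares a common factor with 26, so it cannot be used.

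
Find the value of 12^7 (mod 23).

Step 1: Compute 12^7 mod 23 step by step, reducing modulo 23 at each step.
  12^1 mod 23 = 12
  12^2 mod 23 = (12 * 12) mod 23 = 6
  12^3 mod 23 = (6 * 12) mod 23 = 3
  12^4 mod 23 = (3 * 12) mod 23 = 13
  12^5 mod 23 = (13 * 12) mod 23 = 18
  12^6 mod 23 = (18 * 12) mod 23 = 9
  12^7 mod 23 = (9 * 12) mod 23 = 16
Step 2: Result = 16.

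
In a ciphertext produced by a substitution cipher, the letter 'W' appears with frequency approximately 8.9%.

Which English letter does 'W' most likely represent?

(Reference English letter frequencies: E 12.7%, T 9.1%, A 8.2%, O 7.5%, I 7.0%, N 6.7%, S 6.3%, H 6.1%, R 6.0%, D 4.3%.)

Step 1: The observed frequency is 8.9%.
Step 2: Compare with English frequencies:
  E: 12.7% (difference: 3.8%)
  T: 9.1% (difference: 0.2%) <-- closest
  A: 8.2% (difference: 0.7%)
  O: 7.5% (difference: 1.4%)
  I: 7.0% (difference: 1.9%)
  N: 6.7% (difference: 2.2%)
  S: 6.3% (difference: 2.6%)
  H: 6.1% (difference: 2.8%)
  R: 6.0% (difference: 2.9%)
  D: 4.3% (difference: 4.6%)
Step 3: 'W' most likely represents 'T' (frequency 9.1%).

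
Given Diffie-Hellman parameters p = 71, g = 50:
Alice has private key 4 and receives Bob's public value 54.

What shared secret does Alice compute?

Step 1: s = B^a mod p = 54^4 mod 71.
  54^1 mod 71 = 54
  54^2 mod 71 = (54 * 54) mod 71 = 5
  54^3 mod 71 = (5 * 54) mod 71 = 57
  54^4 mod 71 = (57 * 54) mod 71 = 25
Result: shared secret = 25.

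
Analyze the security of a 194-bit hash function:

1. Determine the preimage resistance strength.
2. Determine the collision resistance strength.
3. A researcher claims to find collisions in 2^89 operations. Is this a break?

Step 1: Preimage resistance requires brute-force of 2^194 operations.
Step 2: Collision resistance (birthday bound) = 2^(194/2) = 2^97.
Step 3: The claimed attack costs 2^89 operations.
Step 4: Since 2^89 < 2^97, the claimed attack beats the generic birthday bound, so collision resistance is broken.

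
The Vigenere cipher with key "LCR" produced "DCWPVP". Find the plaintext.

Step 1: Extend key: LCRLCR
Step 2: Decrypt each letter (c - k) mod 26:
  D(3) - L(11) = (3-11) mod 26 = 18 = S
  C(2) - C(2) = (2-2) mod 26 = 0 = A
  W(22) - R(17) = (22-17) mod 26 = 5 = F
  P(15) - L(11) = (15-11) mod 26 = 4 = E
  V(21) - C(2) = (21-2) mod 26 = 19 = T
  P(15) - R(17) = (15-17) mod 26 = 24 = Y
Plaintext: SAFETY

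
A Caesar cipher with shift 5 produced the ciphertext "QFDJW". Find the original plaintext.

Step 1: Reverse the shift by subtracting 5 from each letter position.
  Q (position 16) -> position (16-5) mod 26 = 11 -> L
  F (position 5) -> position (5-5) mod 26 = 0 -> A
  D (position 3) -> position (3-5) mod 26 = 24 -> Y
  J (position 9) -> position (9-5) mod 26 = 4 -> E
  W (position 22) -> position (22-5) mod 26 = 17 -> R
Decrypted message: LAYER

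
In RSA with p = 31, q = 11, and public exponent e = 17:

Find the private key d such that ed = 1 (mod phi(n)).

Step 1: n = 31 * 11 = 341.
Step 2: phi(n) = 30 * 10 = 300.
Step 3: Find d such that 17 * d = 1 (mod 300).
Step 4: d = 17^(-1) mod 300 = 53.
Verification: 17 * 53 = 901 = 3 * 300 + 1.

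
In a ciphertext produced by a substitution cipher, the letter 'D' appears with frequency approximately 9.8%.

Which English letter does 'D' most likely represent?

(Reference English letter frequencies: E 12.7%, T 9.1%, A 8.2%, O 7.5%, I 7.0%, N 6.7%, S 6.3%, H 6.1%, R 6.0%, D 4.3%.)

Step 1: The observed frequency is 9.8%.
Step 2: Compare with English frequencies:
  E: 12.7% (difference: 2.9%)
  T: 9.1% (difference: 0.7%) <-- closest
  A: 8.2% (difference: 1.6%)
  O: 7.5% (difference: 2.3%)
  I: 7.0% (difference: 2.8%)
  N: 6.7% (difference: 3.1%)
  S: 6.3% (difference: 3.5%)
  H: 6.1% (difference: 3.7%)
  R: 6.0% (difference: 3.8%)
  D: 4.3% (difference: 5.5%)
Step 3: 'D' most likely represents 'T' (frequency 9.1%).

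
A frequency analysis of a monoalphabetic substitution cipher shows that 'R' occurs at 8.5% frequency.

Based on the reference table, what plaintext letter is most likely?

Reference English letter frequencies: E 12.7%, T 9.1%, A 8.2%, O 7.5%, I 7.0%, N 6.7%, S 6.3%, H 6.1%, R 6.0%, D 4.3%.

Step 1: The observed frequency is 8.5%.
Step 2: Compare with English frequencies:
  E: 12.7% (difference: 4.2%)
  T: 9.1% (difference: 0.6%)
  A: 8.2% (difference: 0.3%) <-- closest
  O: 7.5% (difference: 1.0%)
  I: 7.0% (difference: 1.5%)
  N: 6.7% (difference: 1.8%)
  S: 6.3% (difference: 2.2%)
  H: 6.1% (difference: 2.4%)
  R: 6.0% (difference: 2.5%)
  D: 4.3% (difference: 4.2%)
Step 3: 'R' most likely represents 'A' (frequency 8.2%).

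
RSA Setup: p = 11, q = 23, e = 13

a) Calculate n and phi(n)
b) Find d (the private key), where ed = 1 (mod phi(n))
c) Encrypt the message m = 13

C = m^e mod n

Step 1: n = 11 * 23 = 253.
Step 2: phi(n) = (11-1)(23-1) = 10 * 22 = 220.
Step 3: Find d = 13^(-1) mod 220 = 17.
  Verify: 13 * 17 = 221 = 1 (mod 220).
Step 4: C = 13^13 mod 253 = 8.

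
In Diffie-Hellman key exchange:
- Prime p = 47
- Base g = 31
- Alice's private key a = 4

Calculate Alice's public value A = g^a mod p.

Step 1: A = g^a mod p = 31^4 mod 47.
  31^1 mod 47 = 31
  31^2 mod 47 = (31 * 31) mod 47 = 21
  31^3 mod 47 = (21 * 31) mod 47 = 40
  31^4 mod 47 = (40 * 31) mod 47 = 18
Result: A = 18.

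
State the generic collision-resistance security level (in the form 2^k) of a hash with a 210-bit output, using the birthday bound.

Step 1: The birthday paradox gives collision probability ~50% after sqrt(2^n) = 2^(n/2) hashes.
Step 2: For 210-bit output: 2^(210/2) = 2^105.
Step 3: Approximately 2^105 hash computations needed.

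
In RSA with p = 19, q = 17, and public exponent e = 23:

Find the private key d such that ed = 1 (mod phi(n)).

Step 1: n = 19 * 17 = 323.
Step 2: phi(n) = 18 * 16 = 288.
Step 3: Find d such that 23 * d = 1 (mod 288).
Step 4: d = 23^(-1) mod 288 = 263.
Verification: 23 * 263 = 6049 = 21 * 288 + 1.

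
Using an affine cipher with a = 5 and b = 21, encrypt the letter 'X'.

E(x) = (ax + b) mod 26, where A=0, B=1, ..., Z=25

Step 1: Convert 'X' to number: x = 23.
Step 2: E(23) = (5 * 23 + 21) mod 26 = 136 mod 26 = 6.
Step 3: Convert 6 back to letter: G.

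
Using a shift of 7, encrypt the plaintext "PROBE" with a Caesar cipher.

Step 1: For each letter, shift forward by 7 positions (mod 26).
  P (position 15) -> position (15+7) mod 26 = 22 -> W
  R (position 17) -> position (17+7) mod 26 = 24 -> Y
  O (position 14) -> position (14+7) mod 26 = 21 -> V
  B (position 1) -> position (1+7) mod 26 = 8 -> I
  E (position 4) -> position (4+7) mod 26 = 11 -> L
Result: WYVIL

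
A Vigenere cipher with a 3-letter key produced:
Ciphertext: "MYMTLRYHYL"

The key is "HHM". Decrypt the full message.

Step 1: Key 'HHM' has length 3. Extended key: HHMHHMHHMH
Step 2: Decrypt each position:
  M(12) - H(7) = 5 = F
  Y(24) - H(7) = 17 = R
  M(12) - M(12) = 0 = A
  T(19) - H(7) = 12 = M
  L(11) - H(7) = 4 = E
  R(17) - M(12) = 5 = F
  Y(24) - H(7) = 17 = R
  H(7) - H(7) = 0 = A
  Y(24) - M(12) = 12 = M
  L(11) - H(7) = 4 = E
Plaintext: FRAMEFRAME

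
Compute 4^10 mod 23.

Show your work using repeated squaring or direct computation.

Step 1: Compute 4^10 mod 23 step by step, reducing modulo 23 at each step.
  4^1 mod 23 = 4
  4^2 mod 23 = (4 * 4) mod 23 = 16
  4^3 mod 23 = (16 * 4) mod 23 = 18
  4^4 mod 23 = (18 * 4) mod 23 = 3
  4^5 mod 23 = (3 * 4) mod 23 = 12
  4^6 mod 23 = (12 * 4) mod 23 = 2
  4^7 mod 23 = (2 * 4) mod 23 = 8
  4^8 mod 23 = (8 * 4) mod 23 = 9
  4^9 mod 23 = (9 * 4) mod 23 = 13
  4^10 mod 23 = (13 * 4) mod 23 = 6
Step 2: Result = 6.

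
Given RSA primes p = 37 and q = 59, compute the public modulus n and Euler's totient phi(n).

Step 1: n = p * q = 37 * 59 = 2183.
Step 2: phi(n) = (p-1)(q-1) = 36 * 58 = 2088.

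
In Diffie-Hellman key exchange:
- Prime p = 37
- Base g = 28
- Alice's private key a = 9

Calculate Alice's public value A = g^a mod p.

Step 1: A = g^a mod p = 28^9 mod 37.
  28^1 mod 37 = 28
  28^2 mod 37 = (28 * 28) mod 37 = 7
  28^3 mod 37 = (7 * 28) mod 37 = 11
  28^4 mod 37 = (11 * 28) mod 37 = 12
  28^5 mod 37 = (12 * 28) mod 37 = 3
  28^6 mod 37 = (3 * 28) mod 37 = 10
  28^7 mod 37 = (10 * 28) mod 37 = 21
  28^8 mod 37 = (21 * 28) mod 37 = 33
  28^9 mod 37 = (33 * 28) mod 37 = 36
Result: A = 36.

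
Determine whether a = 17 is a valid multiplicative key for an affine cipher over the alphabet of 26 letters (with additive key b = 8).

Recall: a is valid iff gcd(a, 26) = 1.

Step 1: Compute gcd(17, 26).
Step 2: gcd(17, 26) = 1.
Since gcd = 1, 17 is coprime with 26, so it is a valid key.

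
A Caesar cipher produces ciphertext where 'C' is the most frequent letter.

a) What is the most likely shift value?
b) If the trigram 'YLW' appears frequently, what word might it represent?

Step 1: In English, 'E' is the most frequent letter (12.7%).
Step 2: The most frequent ciphertext letter is 'C' (position 2).
Step 3: Shift = (2 - 4) mod 26 = 24.
Step 4: Decrypt 'YLW' by shifting back 24:
  Y -> A
  L -> N
  W -> Y
Step 5: 'YLW' decrypts to 'ANY'.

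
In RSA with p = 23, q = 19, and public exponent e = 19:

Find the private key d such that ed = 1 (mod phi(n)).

Step 1: n = 23 * 19 = 437.
Step 2: phi(n) = 22 * 18 = 396.
Step 3: Find d such that 19 * d = 1 (mod 396).
Step 4: d = 19^(-1) mod 396 = 271.
Verification: 19 * 271 = 5149 = 13 * 396 + 1.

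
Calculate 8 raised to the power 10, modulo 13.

Step 1: Compute 8^10 mod 13 step by step, reducing modulo 13 at each step.
  8^1 mod 13 = 8
  8^2 mod 13 = (8 * 8) mod 13 = 12
  8^3 mod 13 = (12 * 8) mod 13 = 5
  8^4 mod 13 = (5 * 8) mod 13 = 1
  8^5 mod 13 = (1 * 8) mod 13 = 8
  8^6 mod 13 = (8 * 8) mod 13 = 12
  8^7 mod 13 = (12 * 8) mod 13 = 5
  8^8 mod 13 = (5 * 8) mod 13 = 1
  8^9 mod 13 = (1 * 8) mod 13 = 8
  8^10 mod 13 = (8 * 8) mod 13 = 12
Step 2: Result = 12.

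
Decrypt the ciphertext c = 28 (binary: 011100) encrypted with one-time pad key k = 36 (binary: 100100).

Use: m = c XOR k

Step 1: XOR ciphertext with key:
  Ciphertext: 011100
  Key:        100100
  XOR:        111000
Step 2: Plaintext = 111000 = 56 in decimal.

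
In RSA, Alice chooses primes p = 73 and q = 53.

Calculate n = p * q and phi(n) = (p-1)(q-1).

Step 1: n = p * q = 73 * 53 = 3869.
Step 2: phi(n) = (p-1)(q-1) = 72 * 52 = 3744.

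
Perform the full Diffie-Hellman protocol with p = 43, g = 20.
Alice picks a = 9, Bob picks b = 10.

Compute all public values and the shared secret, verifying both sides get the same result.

Step 1: A = g^a mod p = 20^9 mod 43 = 8.
Step 2: B = g^b mod p = 20^10 mod 43 = 31.
Step 3: Alice computes s = B^a mod p = 31^9 mod 43 = 4.
Step 4: Bob computes s = A^b mod p = 8^10 mod 43 = 4.
Both sides agree: shared secret = 4.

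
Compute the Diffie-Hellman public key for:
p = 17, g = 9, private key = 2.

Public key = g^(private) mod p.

Step 1: A = g^a mod p = 9^2 mod 17.
  9^1 mod 17 = 9
  9^2 mod 17 = (9 * 9) mod 17 = 13
Result: A = 13.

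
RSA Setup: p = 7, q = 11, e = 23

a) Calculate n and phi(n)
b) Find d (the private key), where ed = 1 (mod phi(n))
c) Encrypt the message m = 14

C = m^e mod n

Step 1: n = 7 * 11 = 77.
Step 2: phi(n) = (7-1)(11-1) = 6 * 10 = 60.
Step 3: Find d = 23^(-1) mod 60 = 47.
  Verify: 23 * 47 = 1081 = 1 (mod 60).
Step 4: C = 14^23 mod 77 = 49.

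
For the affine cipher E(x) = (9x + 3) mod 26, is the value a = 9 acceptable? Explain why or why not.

Step 1: Compute gcd(9, 26).
Step 2: gcd(9, 26) = 1.
Since gcd = 1, 9 is coprime with 26, so it is a valid key.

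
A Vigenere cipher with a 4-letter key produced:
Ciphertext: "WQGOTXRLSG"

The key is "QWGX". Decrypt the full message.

Step 1: Key 'QWGX' has length 4. Extended key: QWGXQWGXQW
Step 2: Decrypt each position:
  W(22) - Q(16) = 6 = G
  Q(16) - W(22) = 20 = U
  G(6) - G(6) = 0 = A
  O(14) - X(23) = 17 = R
  T(19) - Q(16) = 3 = D
  X(23) - W(22) = 1 = B
  R(17) - G(6) = 11 = L
  L(11) - X(23) = 14 = O
  S(18) - Q(16) = 2 = C
  G(6) - W(22) = 10 = K
Plaintext: GUARDBLOCK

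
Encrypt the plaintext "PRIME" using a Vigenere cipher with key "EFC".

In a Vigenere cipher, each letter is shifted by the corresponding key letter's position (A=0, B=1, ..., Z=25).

Step 1: Repeat key to match plaintext length:
  Plaintext: PRIME
  Key:       EFCEF
Step 2: Encrypt each letter:
  P(15) + E(4) = (15+4) mod 26 = 19 = T
  R(17) + F(5) = (17+5) mod 26 = 22 = W
  I(8) + C(2) = (8+2) mod 26 = 10 = K
  M(12) + E(4) = (12+4) mod 26 = 16 = Q
  E(4) + F(5) = (4+5) mod 26 = 9 = J
Ciphertext: TWKQJ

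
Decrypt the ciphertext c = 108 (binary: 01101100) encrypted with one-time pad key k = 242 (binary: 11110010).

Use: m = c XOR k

Step 1: XOR ciphertext with key:
  Ciphertext: 01101100
  Key:        11110010
  XOR:        10011110
Step 2: Plaintext = 10011110 = 158 in decimal.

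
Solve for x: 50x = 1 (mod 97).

Step 1: We need x such that 50 * x = 1 (mod 97).
Step 2: Using the extended Euclidean algorithm or trial:
  50 * 33 = 1650 = 17 * 97 + 1.
Step 3: Since 1650 mod 97 = 1, the inverse is x = 33.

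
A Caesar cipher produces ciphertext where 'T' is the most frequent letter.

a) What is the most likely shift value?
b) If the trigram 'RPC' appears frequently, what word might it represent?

Step 1: In English, 'E' is the most frequent letter (12.7%).
Step 2: The most frequent ciphertext letter is 'T' (position 19).
Step 3: Shift = (19 - 4) mod 26 = 15.
Step 4: Decrypt 'RPC' by shifting back 15:
  R -> C
  P -> A
  C -> N
Step 5: 'RPC' decrypts to 'CAN'.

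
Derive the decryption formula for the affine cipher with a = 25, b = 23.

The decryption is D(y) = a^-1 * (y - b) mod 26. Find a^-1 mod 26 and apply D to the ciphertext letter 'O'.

Step 1: Find a^-1, the modular inverse of 25 mod 26.
Step 2: We need 25 * a^-1 = 1 (mod 26).
Step 3: 25 * 25 = 625 = 24 * 26 + 1, so a^-1 = 25.
Step 4: D(y) = 25(y - 23) mod 26.
Step 5: Apply to 'O' (y = 14): D(14) = 25 * (14 - 23) mod 26 = 25 * -9 mod 26 = 9 -> 'J'.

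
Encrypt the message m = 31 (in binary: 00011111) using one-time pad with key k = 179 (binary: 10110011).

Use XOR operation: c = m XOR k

Step 1: Write out the XOR operation bit by bit:
  Message: 00011111
  Key:     10110011
  XOR:     10101100
Step 2: Convert to decimal: 10101100 = 172.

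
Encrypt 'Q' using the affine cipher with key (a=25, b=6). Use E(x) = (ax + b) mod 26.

Step 1: Convert 'Q' to number: x = 16.
Step 2: E(16) = (25 * 16 + 6) mod 26 = 406 mod 26 = 16.
Step 3: Convert 16 back to letter: Q.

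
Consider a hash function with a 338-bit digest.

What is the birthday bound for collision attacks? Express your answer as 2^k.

Step 1: The birthday paradox gives collision probability ~50% after sqrt(2^n) = 2^(n/2) hashes.
Step 2: For 338-bit output: 2^(338/2) = 2^169.
Step 3: Approximately 2^169 hash computations needed.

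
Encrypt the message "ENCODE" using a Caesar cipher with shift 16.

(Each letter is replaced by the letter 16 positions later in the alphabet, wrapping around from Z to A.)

Step 1: For each letter, shift forward by 16 positions (mod 26).
  E (position 4) -> position (4+16) mod 26 = 20 -> U
  N (position 13) -> position (13+16) mod 26 = 3 -> D
  C (position 2) -> position (2+16) mod 26 = 18 -> S
  O (position 14) -> position (14+16) mod 26 = 4 -> E
  D (position 3) -> position (3+16) mod 26 = 19 -> T
  E (position 4) -> position (4+16) mod 26 = 20 -> U
Result: UDSETU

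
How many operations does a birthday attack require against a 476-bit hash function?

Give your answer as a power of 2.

Step 1: The birthday paradox gives collision probability ~50% after sqrt(2^n) = 2^(n/2) hashes.
Step 2: For 476-bit output: 2^(476/2) = 2^238.
Step 3: Approximately 2^238 hash computations needed.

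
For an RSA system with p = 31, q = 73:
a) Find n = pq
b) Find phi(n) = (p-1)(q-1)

Step 1: n = p * q = 31 * 73 = 2263.
Step 2: phi(n) = (p-1)(q-1) = 30 * 72 = 2160.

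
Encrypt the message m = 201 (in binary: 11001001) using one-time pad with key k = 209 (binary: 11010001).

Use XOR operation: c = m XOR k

Step 1: Write out the XOR operation bit by bit:
  Message: 11001001
  Key:     11010001
  XOR:     00011000
Step 2: Convert to decimal: 00011000 = 24.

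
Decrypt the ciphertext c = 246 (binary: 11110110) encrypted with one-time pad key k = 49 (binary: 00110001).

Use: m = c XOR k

Step 1: XOR ciphertext with key:
  Ciphertext: 11110110
  Key:        00110001
  XOR:        11000111
Step 2: Plaintext = 11000111 = 199 in decimal.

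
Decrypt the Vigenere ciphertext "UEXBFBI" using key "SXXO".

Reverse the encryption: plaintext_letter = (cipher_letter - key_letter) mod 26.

Step 1: Extend key: SXXOSXX
Step 2: Decrypt each letter (c - k) mod 26:
  U(20) - S(18) = (20-18) mod 26 = 2 = C
  E(4) - X(23) = (4-23) mod 26 = 7 = H
  X(23) - X(23) = (23-23) mod 26 = 0 = A
  B(1) - O(14) = (1-14) mod 26 = 13 = N
  F(5) - S(18) = (5-18) mod 26 = 13 = N
  B(1) - X(23) = (1-23) mod 26 = 4 = E
  I(8) - X(23) = (8-23) mod 26 = 11 = L
Plaintext: CHANNEL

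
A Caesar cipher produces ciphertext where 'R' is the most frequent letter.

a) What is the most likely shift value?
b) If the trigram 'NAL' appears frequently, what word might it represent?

Step 1: In English, 'E' is the most frequent letter (12.7%).
Step 2: The most frequent ciphertext letter is 'R' (position 17).
Step 3: Shift = (17 - 4) mod 26 = 13.
Step 4: Decrypt 'NAL' by shifting back 13:
  N -> A
  A -> N
  L -> Y
Step 5: 'NAL' decrypts to 'ANY'.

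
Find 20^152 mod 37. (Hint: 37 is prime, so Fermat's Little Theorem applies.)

Step 1: Since 37 is prime, by Fermat's Little Theorem: 20^36 = 1 (mod 37).
Step 2: Reduce exponent: 152 mod 36 = 8.
Step 3: So 20^152 = 20^8 (mod 37).
Step 4: 20^8 mod 37 = 33.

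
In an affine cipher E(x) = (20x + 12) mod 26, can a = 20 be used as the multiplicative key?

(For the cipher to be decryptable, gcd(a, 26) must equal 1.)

Step 1: Compute gcd(20, 26).
Step 2: gcd(20, 26) = 2.
Since gcd = 2 != 1, 20 shares a common factor with 26, so it cannot be used.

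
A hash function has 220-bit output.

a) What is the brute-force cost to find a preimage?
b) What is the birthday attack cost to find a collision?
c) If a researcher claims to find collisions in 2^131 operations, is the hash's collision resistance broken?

Step 1: Preimage resistance requires brute-force of 2^220 operations.
Step 2: Collision resistance (birthday bound) = 2^(220/2) = 2^110.
Step 3: The claimed attack costs 2^131 operations.
Step 4: Since 2^131 >= 2^110, the claimed attack is no faster than the generic birthday attack, so this does not break collision resistance.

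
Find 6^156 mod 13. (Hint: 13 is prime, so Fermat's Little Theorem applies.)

Step 1: Since 13 is prime, by Fermat's Little Theorem: 6^12 = 1 (mod 13).
Step 2: Reduce exponent: 156 mod 12 = 0.
Step 3: So 6^156 = 6^0 (mod 13).
Step 4: 6^0 mod 13 = 1.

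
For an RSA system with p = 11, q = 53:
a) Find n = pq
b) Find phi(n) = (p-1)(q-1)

Step 1: n = p * q = 11 * 53 = 583.
Step 2: phi(n) = (p-1)(q-1) = 10 * 52 = 520.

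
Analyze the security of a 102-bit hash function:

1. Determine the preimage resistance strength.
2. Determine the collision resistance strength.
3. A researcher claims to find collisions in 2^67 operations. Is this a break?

Step 1: Preimage resistance requires brute-force of 2^102 operations.
Step 2: Collision resistance (birthday bound) = 2^(102/2) = 2^51.
Step 3: The claimed attack costs 2^67 operations.
Step 4: Since 2^67 >= 2^51, the claimed attack is no faster than the generic birthday attack, so this does not break collision resistance.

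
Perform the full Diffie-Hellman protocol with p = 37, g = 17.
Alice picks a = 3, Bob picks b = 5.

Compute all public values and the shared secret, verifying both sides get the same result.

Step 1: A = g^a mod p = 17^3 mod 37 = 29.
Step 2: B = g^b mod p = 17^5 mod 37 = 19.
Step 3: Alice computes s = B^a mod p = 19^3 mod 37 = 14.
Step 4: Bob computes s = A^b mod p = 29^5 mod 37 = 14.
Both sides agree: shared secret = 14.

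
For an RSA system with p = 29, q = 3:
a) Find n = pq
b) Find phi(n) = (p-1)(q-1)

Step 1: n = p * q = 29 * 3 = 87.
Step 2: phi(n) = (p-1)(q-1) = 28 * 2 = 56.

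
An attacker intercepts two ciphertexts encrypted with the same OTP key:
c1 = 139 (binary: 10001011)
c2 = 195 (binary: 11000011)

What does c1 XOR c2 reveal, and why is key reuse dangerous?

Step 1: c1 XOR c2 = (m1 XOR k) XOR (m2 XOR k).
Step 2: By XOR associativity/commutativity: = m1 XOR m2 XOR k XOR k = m1 XOR m2.
Step 3: 10001011 XOR 11000011 = 01001000 = 72.
Step 4: The key cancels out! An attacker learns m1 XOR m2 = 72, revealing the relationship between plaintexts.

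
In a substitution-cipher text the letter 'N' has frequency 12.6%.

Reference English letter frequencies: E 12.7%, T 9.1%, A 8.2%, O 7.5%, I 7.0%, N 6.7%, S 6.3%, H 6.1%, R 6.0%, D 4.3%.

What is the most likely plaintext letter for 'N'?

Step 1: The observed frequency is 12.6%.
Step 2: Compare with English frequencies:
  E: 12.7% (difference: 0.1%) <-- closest
  T: 9.1% (difference: 3.5%)
  A: 8.2% (difference: 4.4%)
  O: 7.5% (difference: 5.1%)
  I: 7.0% (difference: 5.6%)
  N: 6.7% (difference: 5.9%)
  S: 6.3% (difference: 6.3%)
  H: 6.1% (difference: 6.5%)
  R: 6.0% (difference: 6.6%)
  D: 4.3% (difference: 8.3%)
Step 3: 'N' most likely represents 'E' (frequency 12.7%).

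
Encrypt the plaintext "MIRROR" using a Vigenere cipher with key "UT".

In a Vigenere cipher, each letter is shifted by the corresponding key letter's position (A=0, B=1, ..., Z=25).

Step 1: Repeat key to match plaintext length:
  Plaintext: MIRROR
  Key:       UTUTUT
Step 2: Encrypt each letter:
  M(12) + U(20) = (12+20) mod 26 = 6 = G
  I(8) + T(19) = (8+19) mod 26 = 1 = B
  R(17) + U(20) = (17+20) mod 26 = 11 = L
  R(17) + T(19) = (17+19) mod 26 = 10 = K
  O(14) + U(20) = (14+20) mod 26 = 8 = I
  R(17) + T(19) = (17+19) mod 26 = 10 = K
Ciphertext: GBLKIK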